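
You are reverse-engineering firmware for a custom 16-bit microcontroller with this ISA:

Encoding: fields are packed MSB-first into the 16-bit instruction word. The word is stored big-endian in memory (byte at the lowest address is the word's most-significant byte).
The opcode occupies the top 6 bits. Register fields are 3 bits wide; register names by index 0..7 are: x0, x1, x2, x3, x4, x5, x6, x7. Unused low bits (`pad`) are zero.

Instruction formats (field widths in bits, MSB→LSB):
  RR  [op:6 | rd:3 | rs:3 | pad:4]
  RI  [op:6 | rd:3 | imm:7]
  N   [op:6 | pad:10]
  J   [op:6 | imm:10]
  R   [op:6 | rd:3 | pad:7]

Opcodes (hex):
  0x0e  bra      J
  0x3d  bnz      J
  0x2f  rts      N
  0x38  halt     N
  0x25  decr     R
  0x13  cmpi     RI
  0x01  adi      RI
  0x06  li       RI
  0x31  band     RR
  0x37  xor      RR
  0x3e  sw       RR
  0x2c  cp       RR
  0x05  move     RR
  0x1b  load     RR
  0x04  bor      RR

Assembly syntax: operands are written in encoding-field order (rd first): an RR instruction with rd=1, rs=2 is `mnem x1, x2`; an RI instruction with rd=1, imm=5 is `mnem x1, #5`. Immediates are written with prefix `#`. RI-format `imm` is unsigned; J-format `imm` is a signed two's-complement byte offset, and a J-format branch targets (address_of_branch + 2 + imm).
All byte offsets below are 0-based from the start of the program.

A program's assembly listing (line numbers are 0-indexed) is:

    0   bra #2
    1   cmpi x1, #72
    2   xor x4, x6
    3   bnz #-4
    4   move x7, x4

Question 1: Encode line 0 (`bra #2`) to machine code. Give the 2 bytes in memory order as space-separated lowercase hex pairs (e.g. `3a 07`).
38 02

L0: bra op=0xe:6|imm=2:10 ⇒ 0x3802 ⇒ big 38 02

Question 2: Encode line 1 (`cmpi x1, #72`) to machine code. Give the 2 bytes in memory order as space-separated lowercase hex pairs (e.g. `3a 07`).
L1: cmpi op=0x13:6|rd=1:3|imm=72:7 ⇒ 0x4cc8 ⇒ big 4c c8

4c c8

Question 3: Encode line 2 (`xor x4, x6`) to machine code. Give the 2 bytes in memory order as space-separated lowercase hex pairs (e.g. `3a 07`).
de 60

L2: xor op=0x37:6|rd=4:3|rs=6:3|pad=0:4 ⇒ 0xde60 ⇒ big de 60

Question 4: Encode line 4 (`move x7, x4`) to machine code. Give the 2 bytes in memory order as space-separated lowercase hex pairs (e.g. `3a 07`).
17 c0

L4: move op=0x5:6|rd=7:3|rs=4:3|pad=0:4 ⇒ 0x17c0 ⇒ big 17 c0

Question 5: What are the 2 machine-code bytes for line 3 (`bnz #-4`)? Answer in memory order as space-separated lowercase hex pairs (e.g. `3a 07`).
line 3 (bnz): pack op=0x3d:6|imm=-4:10 = 0xf7fc; big→ f7 fc

f7 fc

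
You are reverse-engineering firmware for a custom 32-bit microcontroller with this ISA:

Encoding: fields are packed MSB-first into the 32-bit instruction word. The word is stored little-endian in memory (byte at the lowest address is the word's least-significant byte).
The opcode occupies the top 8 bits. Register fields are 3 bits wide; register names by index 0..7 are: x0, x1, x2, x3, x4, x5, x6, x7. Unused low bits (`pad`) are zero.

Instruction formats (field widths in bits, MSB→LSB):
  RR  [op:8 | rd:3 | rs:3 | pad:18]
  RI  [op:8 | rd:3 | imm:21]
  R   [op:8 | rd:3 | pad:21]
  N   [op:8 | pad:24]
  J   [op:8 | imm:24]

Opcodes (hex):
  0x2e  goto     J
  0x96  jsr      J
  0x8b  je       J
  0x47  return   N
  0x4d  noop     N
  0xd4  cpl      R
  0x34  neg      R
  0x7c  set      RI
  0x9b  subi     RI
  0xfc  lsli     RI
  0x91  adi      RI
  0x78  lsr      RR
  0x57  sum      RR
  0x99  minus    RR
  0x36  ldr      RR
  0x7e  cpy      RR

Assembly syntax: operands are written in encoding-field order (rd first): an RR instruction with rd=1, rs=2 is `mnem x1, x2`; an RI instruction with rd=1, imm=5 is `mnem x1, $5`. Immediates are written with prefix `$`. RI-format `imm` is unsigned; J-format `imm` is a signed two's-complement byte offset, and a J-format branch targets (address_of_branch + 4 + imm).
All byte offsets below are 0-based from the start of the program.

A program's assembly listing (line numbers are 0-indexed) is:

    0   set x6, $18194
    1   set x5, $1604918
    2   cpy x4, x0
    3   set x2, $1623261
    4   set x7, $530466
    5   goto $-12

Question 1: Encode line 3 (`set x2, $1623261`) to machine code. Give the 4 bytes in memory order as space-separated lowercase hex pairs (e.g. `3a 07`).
dd c4 58 7c

line 3 (set): pack op=0x7c:8|rd=2:3|imm=1623261:21 = 0x7c58c4dd; little→ dd c4 58 7c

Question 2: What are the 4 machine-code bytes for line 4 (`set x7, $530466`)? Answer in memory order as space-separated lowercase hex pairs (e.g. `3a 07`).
L4: set op=0x7c:8|rd=7:3|imm=530466:21 ⇒ 0x7ce81822 ⇒ little 22 18 e8 7c

22 18 e8 7c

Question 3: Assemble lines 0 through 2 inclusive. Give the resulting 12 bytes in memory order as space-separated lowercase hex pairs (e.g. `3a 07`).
0. set fields op=0x7c:8|rd=6:3|imm=18194:21 → word 7cc04712h → 12 47 c0 7c
1. set fields op=0x7c:8|rd=5:3|imm=1604918:21 → word 7cb87d36h → 36 7d b8 7c
2. cpy fields op=0x7e:8|rd=4:3|rs=0:3|pad=0:18 → word 7e800000h → 00 00 80 7e

12 47 c0 7c 36 7d b8 7c 00 00 80 7e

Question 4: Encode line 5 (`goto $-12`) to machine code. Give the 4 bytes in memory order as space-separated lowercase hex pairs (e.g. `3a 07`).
line 5 (goto): pack op=0x2e:8|imm=-12:24 = 0x2efffff4; little→ f4 ff ff 2e

f4 ff ff 2e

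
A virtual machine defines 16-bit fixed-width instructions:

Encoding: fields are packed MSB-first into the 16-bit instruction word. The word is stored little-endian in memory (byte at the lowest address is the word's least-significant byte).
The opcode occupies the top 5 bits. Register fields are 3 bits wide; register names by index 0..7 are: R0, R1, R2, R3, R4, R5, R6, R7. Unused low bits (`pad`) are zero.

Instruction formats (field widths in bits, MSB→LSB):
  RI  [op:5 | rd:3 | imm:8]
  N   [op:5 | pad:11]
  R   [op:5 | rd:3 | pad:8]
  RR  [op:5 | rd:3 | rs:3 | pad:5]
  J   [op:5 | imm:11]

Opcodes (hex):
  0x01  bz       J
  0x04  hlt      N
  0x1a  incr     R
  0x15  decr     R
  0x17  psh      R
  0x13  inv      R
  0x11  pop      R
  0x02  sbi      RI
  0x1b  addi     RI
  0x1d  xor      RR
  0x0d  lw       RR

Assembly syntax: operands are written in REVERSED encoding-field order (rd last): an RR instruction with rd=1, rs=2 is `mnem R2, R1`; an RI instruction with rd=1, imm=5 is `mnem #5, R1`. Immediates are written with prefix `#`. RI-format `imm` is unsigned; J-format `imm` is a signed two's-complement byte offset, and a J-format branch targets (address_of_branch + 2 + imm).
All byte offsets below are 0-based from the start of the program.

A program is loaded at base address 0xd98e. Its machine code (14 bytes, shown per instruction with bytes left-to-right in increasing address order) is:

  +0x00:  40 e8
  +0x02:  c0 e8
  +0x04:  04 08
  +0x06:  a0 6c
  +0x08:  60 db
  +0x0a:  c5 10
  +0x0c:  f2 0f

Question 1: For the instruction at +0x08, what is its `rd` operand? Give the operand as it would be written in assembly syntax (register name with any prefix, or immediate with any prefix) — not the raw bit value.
R3

off 0x08: read 60 db as little → 0xdb60
  op=0xdb60>>11=0x1b ⇒ addi (RI)
  [10:8] rd=3 = R3
  [7:0] imm=96 = #96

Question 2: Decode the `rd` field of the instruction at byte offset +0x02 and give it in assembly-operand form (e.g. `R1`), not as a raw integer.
+0x02: c0 e8 ⇒ word 0xe8c0 (little)
  top 5b → 0x1d → xor [RR]
  rd@[10:8]=0x0 ⇒ R0
  rs@[7:5]=0x6 ⇒ R6

R0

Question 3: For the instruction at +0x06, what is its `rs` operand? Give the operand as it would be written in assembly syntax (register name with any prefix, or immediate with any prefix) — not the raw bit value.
+0x06: a0 6c ⇒ word 0x6ca0 (little)
  op=0x6ca0>>11=0xd ⇒ lw (RR)
  rd: (w>>8)&0x7=0x4 → R4
  rs: (w>>5)&0x7=0x5 → R5

R5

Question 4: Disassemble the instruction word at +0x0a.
sbi #197, R0

@+0a  little-endian(c5 10) = 0x10c5
  opcode bits[15:11]=0x2: sbi/RI
  rd@[10:8]=0x0 ⇒ R0
  imm@[7:0]=0xc5 ⇒ #197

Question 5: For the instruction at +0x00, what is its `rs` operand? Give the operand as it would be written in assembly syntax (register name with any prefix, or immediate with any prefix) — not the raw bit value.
R2

@+00  little-endian(40 e8) = 0xe840
  op=0xe840>>11=0x1d ⇒ xor (RR)
  rd@[10:8]=0x0 ⇒ R0
  rs@[7:5]=0x2 ⇒ R2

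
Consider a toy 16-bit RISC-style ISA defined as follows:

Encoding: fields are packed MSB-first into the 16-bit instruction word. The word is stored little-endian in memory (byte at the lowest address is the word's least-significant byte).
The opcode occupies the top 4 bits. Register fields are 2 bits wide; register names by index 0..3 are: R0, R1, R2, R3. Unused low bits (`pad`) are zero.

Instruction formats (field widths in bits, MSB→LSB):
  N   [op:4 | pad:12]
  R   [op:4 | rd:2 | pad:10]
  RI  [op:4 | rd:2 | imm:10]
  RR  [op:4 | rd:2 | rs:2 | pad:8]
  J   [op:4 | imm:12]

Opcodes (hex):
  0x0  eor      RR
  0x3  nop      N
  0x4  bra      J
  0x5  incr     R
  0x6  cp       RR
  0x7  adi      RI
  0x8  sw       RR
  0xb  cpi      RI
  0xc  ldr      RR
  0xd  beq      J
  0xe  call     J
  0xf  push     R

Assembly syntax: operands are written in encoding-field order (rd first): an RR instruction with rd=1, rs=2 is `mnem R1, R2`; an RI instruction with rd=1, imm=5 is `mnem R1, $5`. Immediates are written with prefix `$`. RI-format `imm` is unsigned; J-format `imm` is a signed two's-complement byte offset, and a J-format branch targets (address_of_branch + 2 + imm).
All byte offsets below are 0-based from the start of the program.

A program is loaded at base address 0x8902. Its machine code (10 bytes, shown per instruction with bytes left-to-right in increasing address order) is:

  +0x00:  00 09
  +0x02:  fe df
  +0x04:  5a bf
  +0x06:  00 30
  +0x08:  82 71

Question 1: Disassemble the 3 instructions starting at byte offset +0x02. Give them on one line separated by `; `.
beq $-2; cpi R3, $858; nop

@+02  little-endian(fe df) = 0xdffe
  top 4b → 0xd → beq [J]
  imm: (w>>0)&0xfff=0xffe (s12→-2) → $-2
@+04  little-endian(5a bf) = 0xbf5a
  top 4b → 0xb → cpi [RI]
  rd: (w>>10)&0x3=0x3 → R3
  imm: (w>>0)&0x3ff=0x35a → $858
@+06  little-endian(00 30) = 0x3000
  top 4b → 0x3 → nop [N]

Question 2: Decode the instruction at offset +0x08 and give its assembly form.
+0x08: 82 71 ⇒ word 0x7182 (little)
  top 4b → 0x7 → adi [RI]
  [11:10] rd=0 = R0
  [9:0] imm=386 = $386

adi R0, $386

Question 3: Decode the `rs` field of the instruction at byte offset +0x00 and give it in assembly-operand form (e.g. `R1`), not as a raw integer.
[00] 00 09 → 0x0900
  top 4b → 0x0 → eor [RR]
  [11:10] rd=2 = R2
  [9:8] rs=1 = R1

R1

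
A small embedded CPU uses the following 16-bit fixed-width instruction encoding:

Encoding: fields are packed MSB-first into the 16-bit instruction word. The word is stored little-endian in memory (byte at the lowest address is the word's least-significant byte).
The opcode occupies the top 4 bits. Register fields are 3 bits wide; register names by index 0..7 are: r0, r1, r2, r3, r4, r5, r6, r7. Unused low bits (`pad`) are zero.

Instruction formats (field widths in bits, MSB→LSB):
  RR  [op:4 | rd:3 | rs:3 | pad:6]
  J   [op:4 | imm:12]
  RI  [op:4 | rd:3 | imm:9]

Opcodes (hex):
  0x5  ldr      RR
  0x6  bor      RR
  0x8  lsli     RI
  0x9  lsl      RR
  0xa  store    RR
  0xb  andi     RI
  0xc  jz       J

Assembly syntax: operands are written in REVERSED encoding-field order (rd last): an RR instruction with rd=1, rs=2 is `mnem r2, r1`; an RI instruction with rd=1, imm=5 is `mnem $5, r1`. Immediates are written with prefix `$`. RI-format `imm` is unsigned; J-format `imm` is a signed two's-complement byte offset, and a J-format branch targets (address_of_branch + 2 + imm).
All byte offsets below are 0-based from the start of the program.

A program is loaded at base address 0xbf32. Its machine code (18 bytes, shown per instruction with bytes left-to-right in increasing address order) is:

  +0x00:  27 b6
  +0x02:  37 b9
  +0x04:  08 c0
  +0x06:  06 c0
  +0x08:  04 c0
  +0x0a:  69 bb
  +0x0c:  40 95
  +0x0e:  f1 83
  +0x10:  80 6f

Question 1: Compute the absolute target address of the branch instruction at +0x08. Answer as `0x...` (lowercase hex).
0xbf40

off 0x08: read 04 c0 as little → 0xc004
  opcode bits[15:12]=0xc: jz/J
  [11:0] imm=4 = $4
  target = base 0xbf32 + off 0x08 + 2 + imm 4 = 0xbf40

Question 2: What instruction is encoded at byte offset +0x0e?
lsli $497, r1

+0x0e: f1 83 ⇒ word 0x83f1 (little)
  opcode bits[15:12]=0x8: lsli/RI
  [11:9] rd=1 = r1
  [8:0] imm=497 = $497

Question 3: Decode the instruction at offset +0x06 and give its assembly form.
jz $6

@+06  little-endian(06 c0) = 0xc006
  top 4b → 0xc → jz [J]
  imm: (w>>0)&0xfff=0x6 → $6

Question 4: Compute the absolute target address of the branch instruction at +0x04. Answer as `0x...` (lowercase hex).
+0x04: 08 c0 ⇒ word 0xc008 (little)
  opcode bits[15:12]=0xc: jz/J
  [11:0] imm=8 = $8
  target = base 0xbf32 + off 0x04 + 2 + imm 8 = 0xbf40

0xbf40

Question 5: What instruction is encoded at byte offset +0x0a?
andi $361, r5

off 0x0a: read 69 bb as little → 0xbb69
  op=0xbb69>>12=0xb ⇒ andi (RI)
  rd@[11:9]=0x5 ⇒ r5
  imm@[8:0]=0x169 ⇒ $361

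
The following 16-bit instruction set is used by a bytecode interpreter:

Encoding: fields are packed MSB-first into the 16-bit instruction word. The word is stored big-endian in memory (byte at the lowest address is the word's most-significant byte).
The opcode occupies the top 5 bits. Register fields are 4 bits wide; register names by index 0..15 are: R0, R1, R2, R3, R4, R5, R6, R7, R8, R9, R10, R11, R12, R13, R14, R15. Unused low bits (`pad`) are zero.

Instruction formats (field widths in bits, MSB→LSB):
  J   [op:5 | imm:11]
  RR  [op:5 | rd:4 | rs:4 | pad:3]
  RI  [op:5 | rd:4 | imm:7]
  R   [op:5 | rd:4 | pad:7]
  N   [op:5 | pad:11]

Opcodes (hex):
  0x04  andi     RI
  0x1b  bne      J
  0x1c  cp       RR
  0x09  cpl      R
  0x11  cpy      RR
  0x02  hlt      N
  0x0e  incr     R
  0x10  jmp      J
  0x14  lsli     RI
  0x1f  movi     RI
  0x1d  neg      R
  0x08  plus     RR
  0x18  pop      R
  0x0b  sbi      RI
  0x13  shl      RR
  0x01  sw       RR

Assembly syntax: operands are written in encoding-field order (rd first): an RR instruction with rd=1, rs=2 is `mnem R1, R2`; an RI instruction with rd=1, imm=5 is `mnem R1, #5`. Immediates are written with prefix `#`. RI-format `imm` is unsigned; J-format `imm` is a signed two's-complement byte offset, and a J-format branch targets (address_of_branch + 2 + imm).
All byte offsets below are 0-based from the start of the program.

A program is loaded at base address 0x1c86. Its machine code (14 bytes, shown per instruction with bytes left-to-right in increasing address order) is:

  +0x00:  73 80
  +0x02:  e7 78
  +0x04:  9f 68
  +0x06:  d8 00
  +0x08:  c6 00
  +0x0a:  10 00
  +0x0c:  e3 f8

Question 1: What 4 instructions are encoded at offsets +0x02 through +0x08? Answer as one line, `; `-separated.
cp R14, R15; shl R14, R13; bne #0; pop R12

[02] e7 78 → 0xe778
  opcode bits[15:11]=0x1c: cp/RR
  [10:7] rd=14 = R14
  [6:3] rs=15 = R15
[04] 9f 68 → 0x9f68
  opcode bits[15:11]=0x13: shl/RR
  [10:7] rd=14 = R14
  [6:3] rs=13 = R13
[06] d8 00 → 0xd800
  opcode bits[15:11]=0x1b: bne/J
  [10:0] imm=0 = #0
[08] c6 00 → 0xc600
  opcode bits[15:11]=0x18: pop/R
  [10:7] rd=12 = R12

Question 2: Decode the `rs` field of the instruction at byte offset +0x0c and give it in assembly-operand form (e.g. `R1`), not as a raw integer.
R15

@+0c  big-endian(e3 f8) = 0xe3f8
  op=0xe3f8>>11=0x1c ⇒ cp (RR)
  rd@[10:7]=0x7 ⇒ R7
  rs@[6:3]=0xf ⇒ R15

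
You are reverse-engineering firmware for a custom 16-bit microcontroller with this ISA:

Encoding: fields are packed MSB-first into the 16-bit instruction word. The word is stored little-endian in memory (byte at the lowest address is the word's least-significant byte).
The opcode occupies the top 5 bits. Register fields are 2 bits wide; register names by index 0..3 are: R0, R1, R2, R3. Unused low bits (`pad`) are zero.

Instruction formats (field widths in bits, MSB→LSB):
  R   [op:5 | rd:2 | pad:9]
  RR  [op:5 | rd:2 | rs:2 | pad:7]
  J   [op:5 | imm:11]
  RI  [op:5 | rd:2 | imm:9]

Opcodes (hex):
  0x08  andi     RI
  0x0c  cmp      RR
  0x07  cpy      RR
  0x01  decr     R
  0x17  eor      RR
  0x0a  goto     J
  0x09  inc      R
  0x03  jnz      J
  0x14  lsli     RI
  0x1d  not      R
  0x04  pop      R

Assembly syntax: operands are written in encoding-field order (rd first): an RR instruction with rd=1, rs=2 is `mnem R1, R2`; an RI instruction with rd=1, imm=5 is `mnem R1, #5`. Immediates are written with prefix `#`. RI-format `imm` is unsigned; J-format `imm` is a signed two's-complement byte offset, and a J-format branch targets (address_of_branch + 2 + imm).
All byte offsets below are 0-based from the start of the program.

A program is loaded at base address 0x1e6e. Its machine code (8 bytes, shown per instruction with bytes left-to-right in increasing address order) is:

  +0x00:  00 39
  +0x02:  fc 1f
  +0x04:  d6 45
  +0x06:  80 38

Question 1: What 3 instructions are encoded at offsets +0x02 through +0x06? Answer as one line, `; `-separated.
off 0x02: read fc 1f as little → 0x1ffc
  op=0x1ffc>>11=0x3 ⇒ jnz (J)
  [10:0] imm=2044 (s11→-4) = #-4
off 0x04: read d6 45 as little → 0x45d6
  op=0x45d6>>11=0x8 ⇒ andi (RI)
  [10:9] rd=2 = R2
  [8:0] imm=470 = #470
off 0x06: read 80 38 as little → 0x3880
  op=0x3880>>11=0x7 ⇒ cpy (RR)
  [10:9] rd=0 = R0
  [8:7] rs=1 = R1

jnz #-4; andi R2, #470; cpy R0, R1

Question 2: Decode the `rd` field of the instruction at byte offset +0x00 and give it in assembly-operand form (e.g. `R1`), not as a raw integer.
+0x00: 00 39 ⇒ word 0x3900 (little)
  op=0x3900>>11=0x7 ⇒ cpy (RR)
  [10:9] rd=0 = R0
  [8:7] rs=2 = R2

R0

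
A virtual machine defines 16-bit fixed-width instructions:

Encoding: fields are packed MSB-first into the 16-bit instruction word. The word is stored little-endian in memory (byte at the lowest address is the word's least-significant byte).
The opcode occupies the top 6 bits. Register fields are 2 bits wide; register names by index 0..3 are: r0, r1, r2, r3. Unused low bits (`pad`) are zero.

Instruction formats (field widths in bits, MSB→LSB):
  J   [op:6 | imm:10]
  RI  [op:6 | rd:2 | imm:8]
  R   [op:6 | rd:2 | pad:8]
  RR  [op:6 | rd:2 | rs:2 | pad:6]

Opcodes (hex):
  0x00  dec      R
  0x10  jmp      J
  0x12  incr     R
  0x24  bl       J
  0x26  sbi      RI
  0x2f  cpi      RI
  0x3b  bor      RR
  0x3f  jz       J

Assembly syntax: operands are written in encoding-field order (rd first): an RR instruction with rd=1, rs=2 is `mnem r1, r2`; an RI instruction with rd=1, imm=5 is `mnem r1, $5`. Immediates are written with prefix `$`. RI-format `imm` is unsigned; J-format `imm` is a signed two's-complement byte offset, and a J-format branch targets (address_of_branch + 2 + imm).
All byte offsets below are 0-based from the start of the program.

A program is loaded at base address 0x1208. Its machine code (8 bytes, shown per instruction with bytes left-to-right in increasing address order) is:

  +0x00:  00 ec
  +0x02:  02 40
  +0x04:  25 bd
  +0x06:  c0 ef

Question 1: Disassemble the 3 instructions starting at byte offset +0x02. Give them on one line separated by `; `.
jmp $2; cpi r1, $37; bor r3, r3

[02] 02 40 → 0x4002
  op=0x4002>>10=0x10 ⇒ jmp (J)
  [9:0] imm=2 = $2
[04] 25 bd → 0xbd25
  op=0xbd25>>10=0x2f ⇒ cpi (RI)
  [9:8] rd=1 = r1
  [7:0] imm=37 = $37
[06] c0 ef → 0xefc0
  op=0xefc0>>10=0x3b ⇒ bor (RR)
  [9:8] rd=3 = r3
  [7:6] rs=3 = r3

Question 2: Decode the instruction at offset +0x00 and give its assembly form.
off 0x00: read 00 ec as little → 0xec00
  op=0xec00>>10=0x3b ⇒ bor (RR)
  rd: (w>>8)&0x3=0x0 → r0
  rs: (w>>6)&0x3=0x0 → r0

bor r0, r0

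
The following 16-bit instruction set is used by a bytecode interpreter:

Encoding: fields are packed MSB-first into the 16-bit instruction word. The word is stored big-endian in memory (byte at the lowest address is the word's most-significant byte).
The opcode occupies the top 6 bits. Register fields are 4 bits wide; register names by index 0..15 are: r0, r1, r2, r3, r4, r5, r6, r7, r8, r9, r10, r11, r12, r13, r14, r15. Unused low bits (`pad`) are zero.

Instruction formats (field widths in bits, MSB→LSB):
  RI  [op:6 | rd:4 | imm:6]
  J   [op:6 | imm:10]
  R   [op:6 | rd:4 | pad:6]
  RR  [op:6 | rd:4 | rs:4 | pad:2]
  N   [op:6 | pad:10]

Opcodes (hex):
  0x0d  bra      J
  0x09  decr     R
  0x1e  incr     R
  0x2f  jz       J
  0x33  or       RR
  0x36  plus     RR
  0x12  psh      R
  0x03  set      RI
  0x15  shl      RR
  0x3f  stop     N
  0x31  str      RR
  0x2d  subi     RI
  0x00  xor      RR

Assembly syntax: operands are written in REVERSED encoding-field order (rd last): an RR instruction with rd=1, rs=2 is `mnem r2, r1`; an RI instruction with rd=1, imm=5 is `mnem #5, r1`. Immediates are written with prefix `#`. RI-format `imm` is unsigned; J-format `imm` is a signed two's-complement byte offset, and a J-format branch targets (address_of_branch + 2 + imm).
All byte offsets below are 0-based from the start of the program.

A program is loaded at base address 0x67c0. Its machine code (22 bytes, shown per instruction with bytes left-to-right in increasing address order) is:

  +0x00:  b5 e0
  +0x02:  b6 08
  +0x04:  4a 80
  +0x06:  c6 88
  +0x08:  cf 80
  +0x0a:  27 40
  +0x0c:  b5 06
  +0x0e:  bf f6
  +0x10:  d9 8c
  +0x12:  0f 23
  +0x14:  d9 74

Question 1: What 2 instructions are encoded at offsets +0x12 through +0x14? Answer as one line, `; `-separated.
off 0x12: read 0f 23 as big → 0x0f23
  op=0x0f23>>10=0x3 ⇒ set (RI)
  [9:6] rd=12 = r12
  [5:0] imm=35 = #35
off 0x14: read d9 74 as big → 0xd974
  op=0xd974>>10=0x36 ⇒ plus (RR)
  [9:6] rd=5 = r5
  [5:2] rs=13 = r13

set #35, r12; plus r13, r5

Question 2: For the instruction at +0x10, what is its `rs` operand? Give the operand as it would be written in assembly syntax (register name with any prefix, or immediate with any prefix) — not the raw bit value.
r3

+0x10: d9 8c ⇒ word 0xd98c (big)
  top 6b → 0x36 → plus [RR]
  rd: (w>>6)&0xf=0x6 → r6
  rs: (w>>2)&0xf=0x3 → r3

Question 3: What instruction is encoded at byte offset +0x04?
+0x04: 4a 80 ⇒ word 0x4a80 (big)
  opcode bits[15:10]=0x12: psh/R
  rd: (w>>6)&0xf=0xa → r10

psh r10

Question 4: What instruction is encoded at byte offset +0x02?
subi #8, r8

[02] b6 08 → 0xb608
  top 6b → 0x2d → subi [RI]
  [9:6] rd=8 = r8
  [5:0] imm=8 = #8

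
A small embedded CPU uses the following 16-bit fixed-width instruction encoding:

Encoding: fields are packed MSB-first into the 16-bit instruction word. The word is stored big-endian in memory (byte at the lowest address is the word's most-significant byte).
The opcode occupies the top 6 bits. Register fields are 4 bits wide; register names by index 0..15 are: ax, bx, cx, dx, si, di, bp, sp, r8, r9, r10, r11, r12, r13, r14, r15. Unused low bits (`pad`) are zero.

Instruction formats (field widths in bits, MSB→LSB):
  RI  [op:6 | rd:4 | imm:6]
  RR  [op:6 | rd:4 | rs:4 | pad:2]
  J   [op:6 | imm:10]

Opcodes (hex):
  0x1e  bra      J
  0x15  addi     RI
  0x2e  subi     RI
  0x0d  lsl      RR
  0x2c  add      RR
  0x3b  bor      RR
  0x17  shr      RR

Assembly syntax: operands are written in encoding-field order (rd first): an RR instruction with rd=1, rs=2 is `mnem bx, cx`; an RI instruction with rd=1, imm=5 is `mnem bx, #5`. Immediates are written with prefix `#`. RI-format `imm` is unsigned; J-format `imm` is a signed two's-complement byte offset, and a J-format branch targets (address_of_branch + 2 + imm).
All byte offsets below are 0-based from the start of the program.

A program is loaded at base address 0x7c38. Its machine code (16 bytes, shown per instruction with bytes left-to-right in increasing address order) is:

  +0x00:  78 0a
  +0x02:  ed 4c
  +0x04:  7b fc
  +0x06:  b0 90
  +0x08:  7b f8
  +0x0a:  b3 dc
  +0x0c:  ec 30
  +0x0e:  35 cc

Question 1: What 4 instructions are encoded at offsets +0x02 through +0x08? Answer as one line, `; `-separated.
[02] ed 4c → 0xed4c
  opcode bits[15:10]=0x3b: bor/RR
  rd@[9:6]=0x5 ⇒ di
  rs@[5:2]=0x3 ⇒ dx
[04] 7b fc → 0x7bfc
  opcode bits[15:10]=0x1e: bra/J
  imm@[9:0]=0x3fc (s10→-4) ⇒ #-4
[06] b0 90 → 0xb090
  opcode bits[15:10]=0x2c: add/RR
  rd@[9:6]=0x2 ⇒ cx
  rs@[5:2]=0x4 ⇒ si
[08] 7b f8 → 0x7bf8
  opcode bits[15:10]=0x1e: bra/J
  imm@[9:0]=0x3f8 (s10→-8) ⇒ #-8

bor di, dx; bra #-4; add cx, si; bra #-8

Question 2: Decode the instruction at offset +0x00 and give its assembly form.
+0x00: 78 0a ⇒ word 0x780a (big)
  opcode bits[15:10]=0x1e: bra/J
  imm: (w>>0)&0x3ff=0xa → #10

bra #10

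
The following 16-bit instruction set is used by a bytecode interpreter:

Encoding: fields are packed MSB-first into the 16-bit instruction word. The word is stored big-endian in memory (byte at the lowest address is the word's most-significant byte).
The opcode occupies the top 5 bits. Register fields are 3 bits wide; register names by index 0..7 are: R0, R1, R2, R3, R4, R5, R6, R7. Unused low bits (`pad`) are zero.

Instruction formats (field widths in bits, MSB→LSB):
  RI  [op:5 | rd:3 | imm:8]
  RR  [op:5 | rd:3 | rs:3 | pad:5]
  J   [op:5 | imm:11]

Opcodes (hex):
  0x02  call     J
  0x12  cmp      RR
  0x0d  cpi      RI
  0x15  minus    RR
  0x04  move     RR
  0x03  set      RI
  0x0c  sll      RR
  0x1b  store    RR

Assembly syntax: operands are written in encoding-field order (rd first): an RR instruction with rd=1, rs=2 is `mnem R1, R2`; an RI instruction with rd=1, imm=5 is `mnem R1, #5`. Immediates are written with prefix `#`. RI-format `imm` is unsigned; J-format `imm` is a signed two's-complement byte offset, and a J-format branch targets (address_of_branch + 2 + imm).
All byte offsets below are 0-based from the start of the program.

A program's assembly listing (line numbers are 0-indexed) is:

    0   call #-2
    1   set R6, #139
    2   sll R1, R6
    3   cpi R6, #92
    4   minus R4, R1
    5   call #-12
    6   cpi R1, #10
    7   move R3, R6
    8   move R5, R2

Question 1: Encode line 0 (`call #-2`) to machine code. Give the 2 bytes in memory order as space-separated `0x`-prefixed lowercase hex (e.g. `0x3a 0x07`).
0x17 0xfe

line 0 (call): pack op=0x2:5|imm=-2:11 = 0x17fe; big→ 17 fe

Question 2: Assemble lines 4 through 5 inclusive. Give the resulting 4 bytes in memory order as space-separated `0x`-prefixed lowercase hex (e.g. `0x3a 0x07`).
4. minus fields op=0x15:5|rd=4:3|rs=1:3|pad=0:5 → word ac20h → ac 20
5. call fields op=0x2:5|imm=-12:11 → word 17f4h → 17 f4

0xac 0x20 0x17 0xf4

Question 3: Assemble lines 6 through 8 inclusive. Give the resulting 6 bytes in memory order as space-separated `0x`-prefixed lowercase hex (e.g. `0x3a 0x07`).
0x69 0x0a 0x23 0xc0 0x25 0x40

line 6 (cpi): pack op=0xd:5|rd=1:3|imm=10:8 = 0x690a; big→ 69 0a
line 7 (move): pack op=0x4:5|rd=3:3|rs=6:3|pad=0:5 = 0x23c0; big→ 23 c0
line 8 (move): pack op=0x4:5|rd=5:3|rs=2:3|pad=0:5 = 0x2540; big→ 25 40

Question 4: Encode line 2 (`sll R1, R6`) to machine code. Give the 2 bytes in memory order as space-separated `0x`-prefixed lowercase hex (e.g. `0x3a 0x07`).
0x61 0xc0

line 2 (sll): pack op=0xc:5|rd=1:3|rs=6:3|pad=0:5 = 0x61c0; big→ 61 c0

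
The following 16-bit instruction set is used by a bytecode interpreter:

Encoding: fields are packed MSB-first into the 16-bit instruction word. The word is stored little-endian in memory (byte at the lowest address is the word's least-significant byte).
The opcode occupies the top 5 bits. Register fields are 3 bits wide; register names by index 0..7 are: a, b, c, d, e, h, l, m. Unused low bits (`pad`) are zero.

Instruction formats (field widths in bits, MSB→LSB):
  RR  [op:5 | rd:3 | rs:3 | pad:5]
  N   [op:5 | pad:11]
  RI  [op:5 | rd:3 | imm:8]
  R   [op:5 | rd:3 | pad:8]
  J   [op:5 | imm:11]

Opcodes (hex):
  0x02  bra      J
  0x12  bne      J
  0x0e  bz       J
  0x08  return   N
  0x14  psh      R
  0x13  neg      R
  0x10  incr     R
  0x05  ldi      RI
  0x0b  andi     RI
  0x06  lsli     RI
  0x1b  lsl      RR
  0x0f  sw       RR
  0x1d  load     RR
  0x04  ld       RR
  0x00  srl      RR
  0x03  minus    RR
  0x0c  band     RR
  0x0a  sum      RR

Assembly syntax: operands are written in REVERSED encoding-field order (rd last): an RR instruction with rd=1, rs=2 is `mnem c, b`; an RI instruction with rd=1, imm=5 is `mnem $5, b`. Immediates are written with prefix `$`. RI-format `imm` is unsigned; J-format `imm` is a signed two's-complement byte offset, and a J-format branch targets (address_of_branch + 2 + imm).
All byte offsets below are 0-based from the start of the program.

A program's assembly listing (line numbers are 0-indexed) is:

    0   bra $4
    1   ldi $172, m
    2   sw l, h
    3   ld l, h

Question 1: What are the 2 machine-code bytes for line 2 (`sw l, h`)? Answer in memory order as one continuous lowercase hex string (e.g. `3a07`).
2. sw fields op=0xf:5|rd=5:3|rs=6:3|pad=0:5 → word 7dc0h → c0 7d

c07d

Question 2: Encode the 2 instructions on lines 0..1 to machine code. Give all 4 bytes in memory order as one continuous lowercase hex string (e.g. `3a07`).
0410ac2f

L0: bra op=0x2:5|imm=4:11 ⇒ 0x1004 ⇒ little 04 10
L1: ldi op=0x5:5|rd=7:3|imm=172:8 ⇒ 0x2fac ⇒ little ac 2f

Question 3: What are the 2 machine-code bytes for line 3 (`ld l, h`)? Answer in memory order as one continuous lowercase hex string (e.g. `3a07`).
c025

3. ld fields op=0x4:5|rd=5:3|rs=6:3|pad=0:5 → word 25c0h → c0 25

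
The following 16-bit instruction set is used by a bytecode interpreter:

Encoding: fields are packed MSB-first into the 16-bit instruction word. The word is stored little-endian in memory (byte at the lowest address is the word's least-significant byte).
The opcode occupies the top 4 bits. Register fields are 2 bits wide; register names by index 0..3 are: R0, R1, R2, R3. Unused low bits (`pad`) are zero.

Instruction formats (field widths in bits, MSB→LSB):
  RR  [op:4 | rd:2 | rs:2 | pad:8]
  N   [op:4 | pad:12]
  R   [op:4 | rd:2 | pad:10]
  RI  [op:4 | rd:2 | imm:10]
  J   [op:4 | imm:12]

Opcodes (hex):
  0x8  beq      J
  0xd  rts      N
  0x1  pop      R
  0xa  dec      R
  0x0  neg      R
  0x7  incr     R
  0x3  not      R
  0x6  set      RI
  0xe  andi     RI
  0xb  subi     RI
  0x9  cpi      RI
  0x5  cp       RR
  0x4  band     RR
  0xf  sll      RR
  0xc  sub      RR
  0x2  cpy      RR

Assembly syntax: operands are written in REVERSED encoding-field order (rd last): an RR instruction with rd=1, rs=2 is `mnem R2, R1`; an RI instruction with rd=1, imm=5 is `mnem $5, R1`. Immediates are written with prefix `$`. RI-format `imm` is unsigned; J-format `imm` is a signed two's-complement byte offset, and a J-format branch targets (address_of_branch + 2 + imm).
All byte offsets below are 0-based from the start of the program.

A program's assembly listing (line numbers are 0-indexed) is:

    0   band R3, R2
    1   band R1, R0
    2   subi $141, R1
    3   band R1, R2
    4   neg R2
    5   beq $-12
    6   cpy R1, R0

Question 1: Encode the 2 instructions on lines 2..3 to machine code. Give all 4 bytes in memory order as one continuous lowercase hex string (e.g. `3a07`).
8db40049

line 2 (subi): pack op=0xb:4|rd=1:2|imm=141:10 = 0xb48d; little→ 8d b4
line 3 (band): pack op=0x4:4|rd=2:2|rs=1:2|pad=0:8 = 0x4900; little→ 00 49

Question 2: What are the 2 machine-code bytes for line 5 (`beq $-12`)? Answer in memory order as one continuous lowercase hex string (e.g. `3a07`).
f48f

line 5 (beq): pack op=0x8:4|imm=-12:12 = 0x8ff4; little→ f4 8f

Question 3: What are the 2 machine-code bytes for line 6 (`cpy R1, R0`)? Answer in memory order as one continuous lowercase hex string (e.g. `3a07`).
6. cpy fields op=0x2:4|rd=0:2|rs=1:2|pad=0:8 → word 2100h → 00 21

0021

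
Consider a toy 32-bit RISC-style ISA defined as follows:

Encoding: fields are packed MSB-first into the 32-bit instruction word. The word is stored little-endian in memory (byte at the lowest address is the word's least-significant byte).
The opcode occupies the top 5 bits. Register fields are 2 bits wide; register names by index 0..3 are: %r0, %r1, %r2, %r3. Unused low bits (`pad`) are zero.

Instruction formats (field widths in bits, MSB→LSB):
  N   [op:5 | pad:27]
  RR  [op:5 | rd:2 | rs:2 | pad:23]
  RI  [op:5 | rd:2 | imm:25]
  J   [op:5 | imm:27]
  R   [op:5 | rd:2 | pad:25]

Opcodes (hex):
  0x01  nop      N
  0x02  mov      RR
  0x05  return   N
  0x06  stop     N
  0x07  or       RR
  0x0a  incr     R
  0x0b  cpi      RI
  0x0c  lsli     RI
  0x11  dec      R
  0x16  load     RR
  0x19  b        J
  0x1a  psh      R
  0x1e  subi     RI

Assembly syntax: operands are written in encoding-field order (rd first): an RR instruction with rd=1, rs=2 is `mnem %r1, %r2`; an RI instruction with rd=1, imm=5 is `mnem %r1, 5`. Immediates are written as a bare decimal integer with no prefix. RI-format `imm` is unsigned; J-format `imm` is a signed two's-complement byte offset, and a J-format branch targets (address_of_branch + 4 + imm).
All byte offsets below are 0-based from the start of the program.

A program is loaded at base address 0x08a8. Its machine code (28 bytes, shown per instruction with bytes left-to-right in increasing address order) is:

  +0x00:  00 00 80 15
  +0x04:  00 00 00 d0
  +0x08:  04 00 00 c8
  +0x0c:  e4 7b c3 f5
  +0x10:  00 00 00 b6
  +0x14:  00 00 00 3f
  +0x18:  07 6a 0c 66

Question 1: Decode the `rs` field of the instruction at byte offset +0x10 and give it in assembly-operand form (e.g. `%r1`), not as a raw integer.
%r0

+0x10: 00 00 00 b6 ⇒ word 0xb6000000 (little)
  top 5b → 0x16 → load [RR]
  rd@[26:25]=0x3 ⇒ %r3
  rs@[24:23]=0x0 ⇒ %r0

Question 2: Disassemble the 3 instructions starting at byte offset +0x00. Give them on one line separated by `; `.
[00] 00 00 80 15 → 0x15800000
  top 5b → 0x2 → mov [RR]
  [26:25] rd=2 = %r2
  [24:23] rs=3 = %r3
[04] 00 00 00 d0 → 0xd0000000
  top 5b → 0x1a → psh [R]
  [26:25] rd=0 = %r0
[08] 04 00 00 c8 → 0xc8000004
  top 5b → 0x19 → b [J]
  [26:0] imm=4 = 4

mov %r2, %r3; psh %r0; b 4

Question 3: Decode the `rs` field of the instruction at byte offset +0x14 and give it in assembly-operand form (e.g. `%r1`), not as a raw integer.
@+14  little-endian(00 00 00 3f) = 0x3f000000
  op=0x3f000000>>27=0x7 ⇒ or (RR)
  rd@[26:25]=0x3 ⇒ %r3
  rs@[24:23]=0x2 ⇒ %r2

%r2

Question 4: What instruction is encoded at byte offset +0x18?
off 0x18: read 07 6a 0c 66 as little → 0x660c6a07
  top 5b → 0xc → lsli [RI]
  rd@[26:25]=0x3 ⇒ %r3
  imm@[24:0]=0xc6a07 ⇒ 813575

lsli %r3, 813575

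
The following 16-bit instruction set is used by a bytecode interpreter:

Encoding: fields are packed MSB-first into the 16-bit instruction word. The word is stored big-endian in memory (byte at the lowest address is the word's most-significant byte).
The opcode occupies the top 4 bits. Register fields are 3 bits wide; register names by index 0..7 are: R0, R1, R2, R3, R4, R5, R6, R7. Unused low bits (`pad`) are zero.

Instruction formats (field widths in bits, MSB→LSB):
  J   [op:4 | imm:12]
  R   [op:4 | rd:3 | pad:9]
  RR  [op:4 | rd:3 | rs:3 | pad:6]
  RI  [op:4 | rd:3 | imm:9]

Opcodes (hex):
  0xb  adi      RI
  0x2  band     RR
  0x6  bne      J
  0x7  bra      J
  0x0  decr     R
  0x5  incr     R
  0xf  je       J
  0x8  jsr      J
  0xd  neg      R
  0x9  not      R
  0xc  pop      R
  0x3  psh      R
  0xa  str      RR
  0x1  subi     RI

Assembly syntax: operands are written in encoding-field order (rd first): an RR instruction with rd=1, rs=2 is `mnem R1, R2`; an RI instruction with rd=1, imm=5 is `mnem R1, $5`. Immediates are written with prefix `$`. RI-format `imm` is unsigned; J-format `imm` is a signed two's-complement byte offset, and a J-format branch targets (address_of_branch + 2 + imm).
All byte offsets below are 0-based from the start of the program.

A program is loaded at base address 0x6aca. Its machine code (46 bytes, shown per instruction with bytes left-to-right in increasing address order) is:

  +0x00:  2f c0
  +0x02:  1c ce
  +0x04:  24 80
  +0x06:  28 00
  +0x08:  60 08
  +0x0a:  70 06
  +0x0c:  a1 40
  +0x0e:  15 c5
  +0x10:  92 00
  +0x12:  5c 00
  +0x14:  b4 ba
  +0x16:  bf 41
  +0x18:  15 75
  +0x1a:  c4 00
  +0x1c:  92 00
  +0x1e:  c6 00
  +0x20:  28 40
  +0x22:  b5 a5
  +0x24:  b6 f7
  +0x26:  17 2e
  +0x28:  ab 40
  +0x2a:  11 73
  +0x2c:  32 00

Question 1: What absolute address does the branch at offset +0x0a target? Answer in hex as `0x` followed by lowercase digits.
[0a] 70 06 → 0x7006
  opcode bits[15:12]=0x7: bra/J
  imm@[11:0]=0x6 ⇒ $6
  target = base 0x6aca + off 0x0a + 2 + imm 6 = 0x6adc

0x6adc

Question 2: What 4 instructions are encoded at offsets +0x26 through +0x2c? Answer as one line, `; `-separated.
[26] 17 2e → 0x172e
  top 4b → 0x1 → subi [RI]
  [11:9] rd=3 = R3
  [8:0] imm=302 = $302
[28] ab 40 → 0xab40
  top 4b → 0xa → str [RR]
  [11:9] rd=5 = R5
  [8:6] rs=5 = R5
[2a] 11 73 → 0x1173
  top 4b → 0x1 → subi [RI]
  [11:9] rd=0 = R0
  [8:0] imm=371 = $371
[2c] 32 00 → 0x3200
  top 4b → 0x3 → psh [R]
  [11:9] rd=1 = R1

subi R3, $302; str R5, R5; subi R0, $371; psh R1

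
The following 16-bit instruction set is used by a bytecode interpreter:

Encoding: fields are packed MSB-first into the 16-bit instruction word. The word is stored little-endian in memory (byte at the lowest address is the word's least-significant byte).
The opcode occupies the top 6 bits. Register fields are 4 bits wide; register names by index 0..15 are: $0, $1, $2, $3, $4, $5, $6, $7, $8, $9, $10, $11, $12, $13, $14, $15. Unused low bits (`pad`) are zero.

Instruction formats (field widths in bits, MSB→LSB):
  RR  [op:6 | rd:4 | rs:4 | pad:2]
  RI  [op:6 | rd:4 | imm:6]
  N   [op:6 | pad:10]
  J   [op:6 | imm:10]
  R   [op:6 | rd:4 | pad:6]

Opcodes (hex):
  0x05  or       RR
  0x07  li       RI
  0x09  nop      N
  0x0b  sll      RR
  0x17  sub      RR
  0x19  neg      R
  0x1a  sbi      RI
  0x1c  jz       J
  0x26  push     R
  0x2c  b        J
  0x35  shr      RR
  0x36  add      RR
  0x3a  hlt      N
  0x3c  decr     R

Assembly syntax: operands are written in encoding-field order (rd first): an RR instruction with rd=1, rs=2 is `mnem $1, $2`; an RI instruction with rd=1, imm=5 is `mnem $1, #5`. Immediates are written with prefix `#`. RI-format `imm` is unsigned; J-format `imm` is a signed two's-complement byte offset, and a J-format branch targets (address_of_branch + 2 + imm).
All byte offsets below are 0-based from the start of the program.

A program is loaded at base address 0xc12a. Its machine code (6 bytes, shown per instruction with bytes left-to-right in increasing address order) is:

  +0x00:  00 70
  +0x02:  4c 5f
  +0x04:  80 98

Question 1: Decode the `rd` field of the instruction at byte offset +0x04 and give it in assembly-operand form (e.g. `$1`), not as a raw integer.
$2

+0x04: 80 98 ⇒ word 0x9880 (little)
  opcode bits[15:10]=0x26: push/R
  rd: (w>>6)&0xf=0x2 → $2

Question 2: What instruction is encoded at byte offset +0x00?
off 0x00: read 00 70 as little → 0x7000
  opcode bits[15:10]=0x1c: jz/J
  [9:0] imm=0 = #0

jz #0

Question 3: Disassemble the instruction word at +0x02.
sub $13, $3

[02] 4c 5f → 0x5f4c
  op=0x5f4c>>10=0x17 ⇒ sub (RR)
  [9:6] rd=13 = $13
  [5:2] rs=3 = $3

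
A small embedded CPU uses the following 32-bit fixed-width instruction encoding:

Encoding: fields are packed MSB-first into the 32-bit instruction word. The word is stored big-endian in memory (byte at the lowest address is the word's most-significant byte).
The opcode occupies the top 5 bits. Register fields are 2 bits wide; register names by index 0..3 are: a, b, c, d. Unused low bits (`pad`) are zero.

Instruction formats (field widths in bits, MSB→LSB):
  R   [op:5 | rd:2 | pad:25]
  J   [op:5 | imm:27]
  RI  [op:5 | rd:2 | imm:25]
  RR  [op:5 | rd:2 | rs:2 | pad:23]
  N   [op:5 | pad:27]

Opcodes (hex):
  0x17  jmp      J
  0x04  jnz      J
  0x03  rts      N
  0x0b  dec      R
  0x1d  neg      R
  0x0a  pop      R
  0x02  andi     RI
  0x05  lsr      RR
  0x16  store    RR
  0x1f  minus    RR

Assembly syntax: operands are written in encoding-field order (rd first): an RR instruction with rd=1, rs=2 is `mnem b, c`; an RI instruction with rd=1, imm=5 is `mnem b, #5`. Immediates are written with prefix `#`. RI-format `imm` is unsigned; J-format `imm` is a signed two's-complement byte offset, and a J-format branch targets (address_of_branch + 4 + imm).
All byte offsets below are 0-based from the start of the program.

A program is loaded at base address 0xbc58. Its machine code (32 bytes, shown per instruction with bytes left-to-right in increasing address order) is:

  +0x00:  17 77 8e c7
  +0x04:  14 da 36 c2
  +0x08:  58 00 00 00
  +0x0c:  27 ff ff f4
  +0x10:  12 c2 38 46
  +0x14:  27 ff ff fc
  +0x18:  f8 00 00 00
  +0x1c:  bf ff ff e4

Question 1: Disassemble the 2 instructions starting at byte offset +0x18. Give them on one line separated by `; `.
[18] f8 00 00 00 → 0xf8000000
  op=0xf8000000>>27=0x1f ⇒ minus (RR)
  rd: (w>>25)&0x3=0x0 → a
  rs: (w>>23)&0x3=0x0 → a
[1c] bf ff ff e4 → 0xbfffffe4
  op=0xbfffffe4>>27=0x17 ⇒ jmp (J)
  imm: (w>>0)&0x7ffffff=0x7ffffe4 (s27→-28) → #-28

minus a, a; jmp #-28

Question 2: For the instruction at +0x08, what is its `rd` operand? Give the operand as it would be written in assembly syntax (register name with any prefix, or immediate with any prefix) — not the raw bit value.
a

[08] 58 00 00 00 → 0x58000000
  opcode bits[31:27]=0xb: dec/R
  rd: (w>>25)&0x3=0x0 → a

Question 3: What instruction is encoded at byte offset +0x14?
jnz #-4

off 0x14: read 27 ff ff fc as big → 0x27fffffc
  op=0x27fffffc>>27=0x4 ⇒ jnz (J)
  [26:0] imm=134217724 (s27→-4) = #-4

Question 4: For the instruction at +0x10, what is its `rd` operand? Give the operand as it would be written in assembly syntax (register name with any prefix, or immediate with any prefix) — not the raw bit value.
[10] 12 c2 38 46 → 0x12c23846
  op=0x12c23846>>27=0x2 ⇒ andi (RI)
  rd: (w>>25)&0x3=0x1 → b
  imm: (w>>0)&0x1ffffff=0xc23846 → #12728390

b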